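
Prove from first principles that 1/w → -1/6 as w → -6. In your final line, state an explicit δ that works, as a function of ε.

Fix ε > 0. We seek δ > 0 such that 0 < |w + 6| < δ implies |1/w + 1/6| < ε.
|1/w + 1/6| = |-6 − w|/(6·|w|) = |w + 6|/(6|w|).
Require δ ≤ 3 so that |w| > 6 − 3 = 3, hence 6|w| > 18.
Then |1/w + 1/6| < |w + 6|/18, which is < ε when |w + 6| < 18ε.
Take δ = min(3, 18ε). Then 0 < |w + 6| < δ gives both |w + 6| < 3 and |w + 6| < 18ε, so |1/w + 1/6| < ε.

δ = min(3, 18ε)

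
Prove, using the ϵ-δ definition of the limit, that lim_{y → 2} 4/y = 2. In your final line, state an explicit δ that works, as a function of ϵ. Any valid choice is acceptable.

Fix ϵ > 0. We seek δ > 0 such that 0 < |y − 2| < δ implies |4/y − 2| < ϵ.
|4/y − 2| = 4·|2 − y|/(2·|y|) = 4|y − 2|/(2|y|).
Restrict δ ≤ 1. Then |y − 2| < 1 gives |y| > 1, so 2|y| > 2.
Then |4/y − 2| < 4|y − 2|/2, which is < ϵ when |y − 2| < (1/2)ϵ.
Take δ = min(1, (1/2)ϵ). Then 0 < |y − 2| < δ gives both |y − 2| < 1 and |y − 2| < (1/2)ϵ, so |4/y − 2| < ϵ.

δ = min(1, (1/2)ϵ)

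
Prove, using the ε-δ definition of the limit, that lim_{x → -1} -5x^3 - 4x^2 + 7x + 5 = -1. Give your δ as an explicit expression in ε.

Suppose ε > 0. We want δ > 0 such that 0 < |x + 1| < δ implies |(-5x^3 - 4x^2 + 7x + 5) + 1| < ε.
(-5x^3 - 4x^2 + 7x + 5) + 1 = -5x^3 - 4x^2 + 7x + 6 = (x + 1)(-5x^2 + x + 6).
So |(-5x^3 - 4x^2 + 7x + 5) + 1| = |x + 1|·|-5x^2 + x + 6|.
Assume first that |x + 1| < 1, so |x| < 2. Then |-5x^2 + x + 6| ≤ 5·2^2 + 2 + 6 = 28.
Hence |(-5x^3 - 4x^2 + 7x + 5) + 1| ≤ 28|x + 1| < ε provided |x + 1| < ε/28.
Choosing δ = min(1, ε/28) ensures both conditions, hence |(-5x^3 - 4x^2 + 7x + 5) + 1| < ε.

δ = min(1, ε/28)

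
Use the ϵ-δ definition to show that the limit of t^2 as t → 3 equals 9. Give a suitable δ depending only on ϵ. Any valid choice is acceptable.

Suppose ϵ > 0. We seek δ > 0 with 0 < |t − 3| < δ ⇒ |t^2 − 9| < ϵ.
Factor: t^2 − 9 = (t − 3)(t + 3), so |t^2 − 9| = |t − 3|·|t + 3|.
Impose δ ≤ 2 so that |t| < 5; then |t + 3| ≤ 8.
Hence |t^2 − 9| ≤ 8|t − 3|, which is < ϵ once |t − 3| < ϵ/8.
Take δ = min(2, ϵ/8). If 0 < |t − 3| < δ then both bounds hold and |t^2 − 9| ≤ 8|t − 3| < 8·(ϵ/8) = ϵ.

δ = min(2, ϵ/8)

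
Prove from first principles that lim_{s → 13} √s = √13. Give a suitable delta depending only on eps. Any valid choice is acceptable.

delta = min(13, √13·eps)

Fix eps > 0. We want delta > 0 such that 0 < |s − 13| < delta implies |√s − √13| < eps.
Multiplying by the conjugate, |√s − √13| = |s − 13|/(√s + √13).
Restrict delta ≤ 13 so that |s − 13| < 13 forces s > 0, and then √s + √13 > √13.
Hence |√s − √13| < |s − 13|/√13, which is < eps once |s − 13| < √13·eps.
Take delta = min(13, √13·eps). If 0 < |s − 13| < delta then s > 0 and |√s − √13| < |s − 13|/√13 < eps.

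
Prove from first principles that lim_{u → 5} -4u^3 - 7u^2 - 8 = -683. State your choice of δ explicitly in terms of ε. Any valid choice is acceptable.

Suppose ε > 0. We want δ > 0 such that 0 < |u − 5| < δ implies |(-4u^3 - 7u^2 - 8) + 683| < ε.
(-4u^3 - 7u^2 - 8) + 683 = -4u^3 - 7u^2 + 675 = (u − 5)(-4u^2 - 27u - 135).
So |(-4u^3 - 7u^2 - 8) + 683| = |u − 5|·|-4u^2 - 27u - 135|.
Assume first that |u − 5| < 2, so |u| < 7. Then |-4u^2 - 27u - 135| ≤ 4·7^2 + 27·7 + 135 = 520.
Hence |(-4u^3 - 7u^2 - 8) + 683| ≤ 520|u − 5| < ε provided |u − 5| < ε/520.
Take δ = min(2, ε/520). Then 0 < |u − 5| < δ gives both |u − 5| < 2 and |u − 5| < ε/520, so |(-4u^3 - 7u^2 - 8) + 683| < ε.

δ = min(2, ε/520)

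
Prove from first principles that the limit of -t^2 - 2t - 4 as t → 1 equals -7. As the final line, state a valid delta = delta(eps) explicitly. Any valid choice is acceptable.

delta = min(2, eps/6)

Fix eps > 0. We want delta > 0 such that 0 < |t − 1| < delta implies |(-t^2 - 2t - 4) + 7| < eps.
(-t^2 - 2t - 4) + 7 = -t^2 - 2t + 3 = (t − 1)(-t - 3).
So |(-t^2 - 2t - 4) + 7| = |t − 1|·|-t - 3|.
Assume first that |t − 1| < 2, so |t| < 3. Then |-t - 3| ≤ 3 + 3 = 6.
Hence |(-t^2 - 2t - 4) + 7| ≤ 6|t − 1| < eps provided |t − 1| < eps/6.
Choosing delta = min(2, eps/6) ensures both conditions, hence |(-t^2 - 2t - 4) + 7| < eps.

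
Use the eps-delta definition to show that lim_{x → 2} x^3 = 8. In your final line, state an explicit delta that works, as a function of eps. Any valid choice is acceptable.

Let eps > 0. We seek delta > 0 with 0 < |x − 2| < delta ⇒ |x^3 − 8| < eps.
Factor: x^3 − 8 = (x − 2)(x^2 + 2x + 4), so |x^3 − 8| = |x − 2|·|x^2 + 2x + 4|.
Impose delta ≤ 2 so that |x| < 4; then |x^2 + 2x + 4| ≤ 28.
Hence |x^3 − 8| ≤ 28|x − 2|, which is < eps once |x − 2| < eps/28.
Take delta = min(2, eps/28). If 0 < |x − 2| < delta then both bounds hold and |x^3 − 8| ≤ 28|x − 2| < 28·(eps/28) = eps.

delta = min(2, eps/28)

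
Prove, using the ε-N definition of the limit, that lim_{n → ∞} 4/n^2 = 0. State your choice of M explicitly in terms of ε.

Fix ε > 0. For n ≥ 1, |4/n^2 − 0| = 4/n^2.
4/n^2 < ε ⇔ n^2 > 4/ε ⇔ n > (4/ε)^{1/2}.
Take M = (4/ε)^{1/2}. Then n > M implies 4/n^2 < ε.

M = (4/ε)^{1/2}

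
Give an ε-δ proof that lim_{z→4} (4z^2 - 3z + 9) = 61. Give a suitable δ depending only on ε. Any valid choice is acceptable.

Let ε > 0 be given. We want δ > 0 such that 0 < |z − 4| < δ implies |(4z^2 - 3z + 9) − 61| < ε.
(4z^2 - 3z + 9) − 61 = 4z^2 - 3z - 52 = (z − 4)(4z + 13).
So |(4z^2 - 3z + 9) − 61| = |z − 4|·|4z + 13|.
Require δ ≤ 1. Then |z − 4| < 1 gives |z| < 5, and by the triangle inequality |4z + 13| ≤ 4·5 + 13 = 33.
Hence |(4z^2 - 3z + 9) − 61| ≤ 33|z − 4| < ε provided |z − 4| < ε/33.
Take δ = min(1, ε/33). Then 0 < |z − 4| < δ gives both |z − 4| < 1 and |z − 4| < ε/33, so |(4z^2 - 3z + 9) − 61| < ε.

δ = min(1, ε/33)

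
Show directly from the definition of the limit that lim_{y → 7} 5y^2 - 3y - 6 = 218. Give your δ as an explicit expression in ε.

Fix ε > 0. We want δ > 0 such that 0 < |y − 7| < δ implies |(5y^2 - 3y - 6) − 218| < ε.
(5y^2 - 3y - 6) − 218 = 5y^2 - 3y - 224 = (y − 7)(5y + 32).
So |(5y^2 - 3y - 6) − 218| = |y − 7|·|5y + 32|.
Assume first that |y − 7| < 2, so |y| < 9. Then |5y + 32| ≤ 5·9 + 32 = 77.
Hence |(5y^2 - 3y - 6) − 218| ≤ 77|y − 7| < ε provided |y − 7| < ε/77.
Take δ = min(2, ε/77). Then 0 < |y − 7| < δ gives both |y − 7| < 2 and |y − 7| < ε/77, so |(5y^2 - 3y - 6) − 218| < ε.

δ = min(2, ε/77)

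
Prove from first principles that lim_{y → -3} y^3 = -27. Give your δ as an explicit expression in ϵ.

Let ϵ > 0 be given. We seek δ > 0 with 0 < |y + 3| < δ ⇒ |y^3 + 27| < ϵ.
Factor: y^3 + 27 = (y + 3)(y^2 - 3y + 9), so |y^3 + 27| = |y + 3|·|y^2 - 3y + 9|.
Restrict δ ≤ 1. Then |y + 3| < 1 gives |y| < 4, so by the triangle inequality |y^2 - 3y + 9| ≤ 4^2 + 3·4 + 9 = 37.
Hence |y^3 + 27| ≤ 37|y + 3|, which is < ϵ once |y + 3| < ϵ/37.
Take δ = min(1, ϵ/37). If 0 < |y + 3| < δ then both bounds hold and |y^3 + 27| ≤ 37|y + 3| < 37·(ϵ/37) = ϵ.

δ = min(1, ϵ/37)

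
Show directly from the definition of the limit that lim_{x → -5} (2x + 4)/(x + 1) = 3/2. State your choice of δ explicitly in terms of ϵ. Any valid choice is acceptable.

δ = min(2, 4ϵ)

Let ϵ > 0 be given. We want δ > 0 with 0 < |x + 5| < δ ⇒ |(2x + 4)/(x + 1) − (3/2)| < ϵ.
Combining over a common denominator, (2x + 4)/(x + 1) − (3/2) = [(2x + 4)·(-4) − (-6)·(x + 1)] / [(-4)·(x + 1)] = -2(x + 5) / ((-4)(x + 1)).
So |(2x + 4)/(x + 1) − (3/2)| = 2|x + 5| / (4·|x + 1|).
Restrict δ ≤ 2. Then |x + 5| < 2 gives |x + 1| = |(x + 5) + (-4)| ≥ 4 − 2 = 2.
Hence |(2x + 4)/(x + 1) − (3/2)| < 2|x + 5|/(4·2) = (1/4)|x + 5|, which is < ϵ once |x + 5| < 4ϵ.
Take δ = min(2, 4ϵ). Then 0 < |x + 5| < δ forces both bounds, so |(2x + 4)/(x + 1) − (3/2)| < ϵ.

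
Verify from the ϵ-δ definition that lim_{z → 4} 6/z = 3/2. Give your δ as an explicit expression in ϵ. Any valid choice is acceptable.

δ = min(2, (4/3)ϵ)

Let ϵ > 0 be given. We seek δ > 0 such that 0 < |z − 4| < δ implies |6/z − (3/2)| < ϵ.
|6/z − (3/2)| = 6·|4 − z|/(4·|z|) = 6|z − 4|/(4|z|).
Require δ ≤ 2 so that |z| > 4 − 2 = 2, hence 4|z| > 8.
Then |6/z − (3/2)| < 6|z − 4|/8, which is < ϵ when |z − 4| < (4/3)ϵ.
Take δ = min(2, (4/3)ϵ). Then 0 < |z − 4| < δ gives both |z − 4| < 2 and |z − 4| < (4/3)ϵ, so |6/z − (3/2)| < ϵ.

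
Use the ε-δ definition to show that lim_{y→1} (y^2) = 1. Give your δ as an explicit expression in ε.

Fix ε > 0. We seek δ > 0 with 0 < |y − 1| < δ ⇒ |y^2 − 1| < ε.
Factor: y^2 − 1 = (y − 1)(y + 1), so |y^2 − 1| = |y − 1|·|y + 1|.
Impose δ ≤ 2 so that |y| < 3; then |y + 1| ≤ 4.
Hence |y^2 − 1| ≤ 4|y − 1|, which is < ε once |y − 1| < ε/4.
Take δ = min(2, ε/4). If 0 < |y − 1| < δ then both bounds hold and |y^2 − 1| ≤ 4|y − 1| < 4·(ε/4) = ε.

δ = min(2, ε/4)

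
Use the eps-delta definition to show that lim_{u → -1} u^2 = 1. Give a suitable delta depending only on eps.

delta = min(2, eps/4)

Let eps > 0 be given. We seek delta > 0 with 0 < |u + 1| < delta ⇒ |u^2 − 1| < eps.
Factor: u^2 − 1 = (u + 1)(u - 1), so |u^2 − 1| = |u + 1|·|u - 1|.
Restrict delta ≤ 2. Then |u + 1| < 2 gives |u| < 3, so by the triangle inequality |u - 1| ≤ 3 + 1 = 4.
Hence |u^2 − 1| ≤ 4|u + 1|, which is < eps once |u + 1| < eps/4.
Take delta = min(2, eps/4). If 0 < |u + 1| < delta then both bounds hold and |u^2 − 1| ≤ 4|u + 1| < 4·(eps/4) = eps.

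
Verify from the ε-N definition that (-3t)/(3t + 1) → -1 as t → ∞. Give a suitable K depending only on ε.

Fix ε > 0. We seek K > 0 such that t > K implies |(-3t)/(3t + 1) + 1| < ε.
(-3t)/(3t + 1) + 1 = (3(-3t) − (-3)(3t + 1)) / (3(3t + 1)) = 3/(3(3t + 1)).
For t > 0 we have 3t + 1 > 3t, so |(-3t)/(3t + 1) + 1| = 3/(3(3t + 1)) < 3/(3·3t) = (1/3)/t.
Thus |(-3t)/(3t + 1) + 1| < ε whenever t > (1/3)/ε.
Take K = (1/3)/ε. If t > K then |(-3t)/(3t + 1) + 1| < (1/3)/t < ε.

K = (1/3)/ε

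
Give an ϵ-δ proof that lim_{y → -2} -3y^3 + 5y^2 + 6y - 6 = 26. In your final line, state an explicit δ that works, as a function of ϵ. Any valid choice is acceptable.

δ = min(1, ϵ/76)

Let ϵ > 0 be given. We want δ > 0 such that 0 < |y + 2| < δ implies |(-3y^3 + 5y^2 + 6y - 6) − 26| < ϵ.
(-3y^3 + 5y^2 + 6y - 6) − 26 = -3y^3 + 5y^2 + 6y - 32 = (y + 2)(-3y^2 + 11y - 16).
So |(-3y^3 + 5y^2 + 6y - 6) − 26| = |y + 2|·|-3y^2 + 11y - 16|.
Assume first that |y + 2| < 1, so |y| < 3. Then |-3y^2 + 11y - 16| ≤ 3·3^2 + 11·3 + 16 = 76.
Hence |(-3y^3 + 5y^2 + 6y - 6) − 26| ≤ 76|y + 2| < ϵ provided |y + 2| < ϵ/76.
Choosing δ = min(1, ϵ/76) ensures both conditions, hence |(-3y^3 + 5y^2 + 6y - 6) − 26| < ϵ.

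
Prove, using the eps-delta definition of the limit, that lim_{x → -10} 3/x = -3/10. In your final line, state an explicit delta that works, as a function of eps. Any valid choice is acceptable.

Fix eps > 0. We seek delta > 0 such that 0 < |x + 10| < delta implies |3/x + 3/10| < eps.
|3/x + 3/10| = 3·|-10 − x|/(10·|x|) = 3|x + 10|/(10|x|).
Require delta ≤ 5 so that |x| > 10 − 5 = 5, hence 10|x| > 50.
Then |3/x + 3/10| < 3|x + 10|/50, which is < eps when |x + 10| < (50/3)eps.
Take delta = min(5, (50/3)eps). Then 0 < |x + 10| < delta gives both |x + 10| < 5 and |x + 10| < (50/3)eps, so |3/x + 3/10| < eps.

delta = min(5, (50/3)eps)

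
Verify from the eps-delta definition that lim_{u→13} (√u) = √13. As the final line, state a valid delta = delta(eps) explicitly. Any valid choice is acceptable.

delta = min(13, √13·eps)

Fix eps > 0. We want delta > 0 such that 0 < |u − 13| < delta implies |√u − √13| < eps.
Rationalise: √u − √13 = (u − 13)/(√u + √13), so |√u − √13| = |u − 13|/(√u + √13).
Restrict delta ≤ 13 so that |u − 13| < 13 forces u > 0, and then √u + √13 > √13.
Hence |√u − √13| < |u − 13|/√13, which is < eps once |u − 13| < √13·eps.
Take delta = min(13, √13·eps). If 0 < |u − 13| < delta then u > 0 and |√u − √13| < |u − 13|/√13 < eps.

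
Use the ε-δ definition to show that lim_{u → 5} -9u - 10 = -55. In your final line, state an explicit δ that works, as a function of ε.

δ = ε/9

Let ε > 0. We need δ > 0 so that 0 < |u − 5| < δ implies |(-9u - 10) + 55| < ε.
|(-9u - 10) + 55| = |-9u + 45| = 9|u − 5|.
So 9|u − 5| < ε exactly when |u − 5| < ε/9.
Take δ = ε/9. If 0 < |u − 5| < δ then |(-9u - 10) + 55| = 9|u − 5| < 9·(ε/9) = ε.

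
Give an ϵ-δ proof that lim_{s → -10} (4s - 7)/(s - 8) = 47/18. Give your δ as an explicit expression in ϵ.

Let ϵ > 0. We want δ > 0 with 0 < |s + 10| < δ ⇒ |(4s - 7)/(s - 8) − (47/18)| < ϵ.
Combining over a common denominator, (4s - 7)/(s - 8) − (47/18) = [(4s - 7)·(-18) − (-47)·(s - 8)] / [(-18)·(s - 8)] = -25(s + 10) / ((-18)(s - 8)).
So |(4s - 7)/(s - 8) − (47/18)| = 25|s + 10| / (18·|s − 8|).
Restrict δ ≤ 9. Then |s + 10| < 9 gives |s − 8| = |(s + 10) + (-18)| ≥ 18 − 9 = 9.
Hence |(4s - 7)/(s - 8) − (47/18)| < 25|s + 10|/(18·9) = (25/162)|s + 10|, which is < ϵ once |s + 10| < (162/25)ϵ.
Take δ = min(9, (162/25)ϵ). Then 0 < |s + 10| < δ forces both bounds, so |(4s - 7)/(s - 8) − (47/18)| < ϵ.

δ = min(9, (162/25)ϵ)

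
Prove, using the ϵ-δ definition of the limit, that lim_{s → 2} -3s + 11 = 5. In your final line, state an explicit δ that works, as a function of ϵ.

δ = ϵ/3

Suppose ϵ > 0. We need δ > 0 so that 0 < |s − 2| < δ implies |(-3s + 11) − 5| < ϵ.
|(-3s + 11) − 5| = |-3s + 6| = 3|s − 2|.
Thus it suffices that |s − 2| < ϵ/3.
Take δ = ϵ/3. If 0 < |s − 2| < δ then |(-3s + 11) − 5| = 3|s − 2| < 3·(ϵ/3) = ϵ.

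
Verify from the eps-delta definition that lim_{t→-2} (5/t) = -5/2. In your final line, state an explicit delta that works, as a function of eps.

delta = min(1, (2/5)eps)

Suppose eps > 0. We seek delta > 0 such that 0 < |t + 2| < delta implies |5/t + 5/2| < eps.
|5/t + 5/2| = 5·|-2 − t|/(2·|t|) = 5|t + 2|/(2|t|).
Require delta ≤ 1 so that |t| > 2 − 1 = 1, hence 2|t| > 2.
Then |5/t + 5/2| < 5|t + 2|/2, which is < eps when |t + 2| < (2/5)eps.
Take delta = min(1, (2/5)eps). Then 0 < |t + 2| < delta gives both |t + 2| < 1 and |t + 2| < (2/5)eps, so |5/t + 5/2| < eps.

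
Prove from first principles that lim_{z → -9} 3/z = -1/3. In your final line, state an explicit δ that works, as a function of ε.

Let ε > 0 be given. We seek δ > 0 such that 0 < |z + 9| < δ implies |3/z + 1/3| < ε.
|3/z + 1/3| = 3·|-9 − z|/(9·|z|) = 3|z + 9|/(9|z|).
Restrict δ ≤ 9/2. Then |z + 9| < 9/2 gives |z| > 9/2, so 9|z| > 81/2.
Then |3/z + 1/3| < 3|z + 9|/(81/2), which is < ε when |z + 9| < (27/2)ε.
Take δ = min(9/2, (27/2)ε). Then 0 < |z + 9| < δ gives both |z + 9| < 9/2 and |z + 9| < (27/2)ε, so |3/z + 1/3| < ε.

δ = min(9/2, (27/2)ε)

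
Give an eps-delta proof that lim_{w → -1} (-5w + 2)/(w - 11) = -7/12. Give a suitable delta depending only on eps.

delta = min(6, (72/53)eps)

Let eps > 0. We want delta > 0 with 0 < |w + 1| < delta ⇒ |(-5w + 2)/(w - 11) + 7/12| < eps.
Combining over a common denominator, (-5w + 2)/(w - 11) + 7/12 = [(-5w + 2)·(-12) − 7·(w - 11)] / [(-12)·(w - 11)] = 53(w + 1) / ((-12)(w - 11)).
So |(-5w + 2)/(w - 11) + 7/12| = 53|w + 1| / (12·|w − 11|).
Require delta ≤ 6, so |w − 11| ≥ |-12| − |w + 1| > 12 − 6 = 6.
Hence |(-5w + 2)/(w - 11) + 7/12| < 53|w + 1|/(12·6) = (53/72)|w + 1|, which is < eps once |w + 1| < (72/53)eps.
Take delta = min(6, (72/53)eps). Then 0 < |w + 1| < delta forces both bounds, so |(-5w + 2)/(w - 11) + 7/12| < eps.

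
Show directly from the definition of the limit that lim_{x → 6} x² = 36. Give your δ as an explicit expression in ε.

δ = min(2, ε/14)

Suppose ε > 0. We seek δ > 0 with 0 < |x − 6| < δ ⇒ |x² − 36| < ε.
Factor: x² − 36 = (x − 6)(x + 6), so |x² − 36| = |x − 6|·|x + 6|.
Impose δ ≤ 2 so that |x| < 8; then |x + 6| ≤ 14.
Hence |x² − 36| ≤ 14|x − 6|, which is < ε once |x − 6| < ε/14.
Take δ = min(2, ε/14). If 0 < |x − 6| < δ then both bounds hold and |x² − 36| ≤ 14|x − 6| < 14·(ε/14) = ε.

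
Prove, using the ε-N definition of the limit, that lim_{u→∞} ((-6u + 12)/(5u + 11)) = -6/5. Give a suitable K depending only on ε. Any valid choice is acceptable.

K = (126/25)/ε

Suppose ε > 0. We seek K > 0 such that u > K implies |(-6u + 12)/(5u + 11) + 6/5| < ε.
(-6u + 12)/(5u + 11) + 6/5 = (5(-6u + 12) − (-6)(5u + 11)) / (5(5u + 11)) = 126/(5(5u + 11)).
For u > 0 we have 5u + 11 > 5u, so |(-6u + 12)/(5u + 11) + 6/5| = 126/(5(5u + 11)) < 126/(5·5u) = (126/25)/u.
Thus |(-6u + 12)/(5u + 11) + 6/5| < ε whenever u > (126/25)/ε.
Take K = (126/25)/ε. If u > K then |(-6u + 12)/(5u + 11) + 6/5| < (126/25)/u < ε.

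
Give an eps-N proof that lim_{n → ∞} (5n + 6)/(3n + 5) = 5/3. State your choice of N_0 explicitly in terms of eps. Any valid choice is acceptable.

Let eps > 0. For n ≥ 1, |(5n + 6)/(3n + 5) − (5/3)| = |-7|/(3(3n + 5)) = 7/(3(3n + 5)).
Since 3n + 5 ≥ 3n for n ≥ 1, this is ≤ 7/(3·3n) = (7/9)/n.
So |(5n + 6)/(3n + 5) − (5/3)| < eps whenever n > (7/9)/eps.
Take N_0 = (7/9)/eps. If n > N_0 then |(5n + 6)/(3n + 5) − (5/3)| ≤ (7/9)/n < eps.

N_0 = (7/9)/eps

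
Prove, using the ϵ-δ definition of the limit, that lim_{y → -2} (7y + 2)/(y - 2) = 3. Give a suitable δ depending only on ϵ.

Suppose ϵ > 0. We want δ > 0 with 0 < |y + 2| < δ ⇒ |(7y + 2)/(y - 2) − 3| < ϵ.
Combining over a common denominator, (7y + 2)/(y - 2) − 3 = [(7y + 2)·(-4) − (-12)·(y - 2)] / [(-4)·(y - 2)] = -16(y + 2) / ((-4)(y - 2)).
So |(7y + 2)/(y - 2) − 3| = 16|y + 2| / (4·|y − 2|).
Require δ ≤ 2, so |y − 2| ≥ |-4| − |y + 2| > 4 − 2 = 2.
Hence |(7y + 2)/(y - 2) − 3| < 16|y + 2|/(4·2) = 2|y + 2|, which is < ϵ once |y + 2| < (1/2)ϵ.
Take δ = min(2, (1/2)ϵ). Then 0 < |y + 2| < δ forces both bounds, so |(7y + 2)/(y - 2) − 3| < ϵ.

δ = min(2, (1/2)ϵ)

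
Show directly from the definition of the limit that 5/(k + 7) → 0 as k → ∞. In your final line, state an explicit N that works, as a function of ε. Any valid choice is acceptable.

N = 5/ε

Let ε > 0. For k ≥ 1, |5/(k + 7) − 0| = 5/(k + 7) ≤ 5/k.
We need 5/k < ε, i.e. k > 5/ε.
Take N = 5/ε. If k > N then |5/(k + 7)| ≤ 5/k < ε.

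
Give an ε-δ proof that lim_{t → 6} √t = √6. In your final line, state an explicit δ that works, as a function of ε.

Fix ε > 0. We want δ > 0 such that 0 < |t − 6| < δ implies |√t − √6| < ε.
Multiplying by the conjugate, |√t − √6| = |t − 6|/(√t + √6).
Restrict δ ≤ 6 so that |t − 6| < 6 forces t > 0, and then √t + √6 > √6.
Hence |√t − √6| < |t − 6|/√6, which is < ε once |t − 6| < √6·ε.
Take δ = min(6, √6·ε). If 0 < |t − 6| < δ then t > 0 and |√t − √6| < |t − 6|/√6 < ε.

δ = min(6, √6·ε)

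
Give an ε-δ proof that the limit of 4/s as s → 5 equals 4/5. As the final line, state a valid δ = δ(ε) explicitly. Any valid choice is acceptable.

Fix ε > 0. We seek δ > 0 such that 0 < |s − 5| < δ implies |4/s − (4/5)| < ε.
|4/s − (4/5)| = 4·|5 − s|/(5·|s|) = 4|s − 5|/(5|s|).
Restrict δ ≤ 5/2. Then |s − 5| < 5/2 gives |s| > 5/2, so 5|s| > 25/2.
Then |4/s − (4/5)| < 4|s − 5|/(25/2), which is < ε when |s − 5| < (25/8)ε.
Take δ = min(5/2, (25/8)ε). Then 0 < |s − 5| < δ gives both |s − 5| < 5/2 and |s − 5| < (25/8)ε, so |4/s − (4/5)| < ε.

δ = min(5/2, (25/8)ε)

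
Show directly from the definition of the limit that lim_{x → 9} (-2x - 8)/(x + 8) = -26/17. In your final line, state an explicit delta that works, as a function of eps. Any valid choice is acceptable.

Suppose eps > 0. We want delta > 0 with 0 < |x − 9| < delta ⇒ |(-2x - 8)/(x + 8) + 26/17| < eps.
Combining over a common denominator, (-2x - 8)/(x + 8) + 26/17 = [(-2x - 8)·17 − (-26)·(x + 8)] / [17·(x + 8)] = -8(x − 9) / (17(x + 8)).
So |(-2x - 8)/(x + 8) + 26/17| = 8|x − 9| / (17·|x + 8|).
Require delta ≤ 17/2, so |x + 8| ≥ |17| − |x − 9| > 17 − 17/2 = 17/2.
Hence |(-2x - 8)/(x + 8) + 26/17| < 8|x − 9|/(17·(17/2)) = (16/289)|x − 9|, which is < eps once |x − 9| < (289/16)eps.
Take delta = min(17/2, (289/16)eps). Then 0 < |x − 9| < delta forces both bounds, so |(-2x - 8)/(x + 8) + 26/17| < eps.

delta = min(17/2, (289/16)eps)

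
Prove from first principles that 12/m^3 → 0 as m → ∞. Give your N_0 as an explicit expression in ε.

N_0 = (12/ε)^{1/3}

Let ε > 0 be given. For m ≥ 1, |12/m^3 − 0| = 12/m^3.
12/m^3 < ε ⇔ m^3 > 12/ε ⇔ m > (12/ε)^{1/3}.
Take N_0 = (12/ε)^{1/3}. Then m > N_0 implies 12/m^3 < ε.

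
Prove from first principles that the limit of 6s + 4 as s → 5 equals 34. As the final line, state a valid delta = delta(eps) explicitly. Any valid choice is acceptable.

delta = eps/6

Suppose eps > 0. We need delta > 0 so that 0 < |s − 5| < delta implies |(6s + 4) − 34| < eps.
|(6s + 4) − 34| = |6s - 30| = 6|s − 5|.
Thus it suffices that |s − 5| < eps/6.
Take delta = eps/6. If 0 < |s − 5| < delta then |(6s + 4) − 34| = 6|s − 5| < 6·(eps/6) = eps.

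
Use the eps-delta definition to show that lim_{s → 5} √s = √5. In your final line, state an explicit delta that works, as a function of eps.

Let eps > 0. We want delta > 0 such that 0 < |s − 5| < delta implies |√s − √5| < eps.
Rationalise: √s − √5 = (s − 5)/(√s + √5), so |√s − √5| = |s − 5|/(√s + √5).
Restrict delta ≤ 5 so that |s − 5| < 5 forces s > 0, and then √s + √5 > √5.
Hence |√s − √5| < |s − 5|/√5, which is < eps once |s − 5| < √5·eps.
Take delta = min(5, √5·eps). If 0 < |s − 5| < delta then s > 0 and |√s − √5| < |s − 5|/√5 < eps.

delta = min(5, √5·eps)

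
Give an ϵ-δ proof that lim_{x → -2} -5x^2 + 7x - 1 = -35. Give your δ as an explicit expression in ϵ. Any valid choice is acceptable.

δ = min(1, ϵ/32)

Let ϵ > 0. We want δ > 0 such that 0 < |x + 2| < δ implies |(-5x^2 + 7x - 1) + 35| < ϵ.
(-5x^2 + 7x - 1) + 35 = -5x^2 + 7x + 34 = (x + 2)(-5x + 17).
So |(-5x^2 + 7x - 1) + 35| = |x + 2|·|-5x + 17|.
Assume first that |x + 2| < 1, so |x| < 3. Then |-5x + 17| ≤ 5·3 + 17 = 32.
Hence |(-5x^2 + 7x - 1) + 35| ≤ 32|x + 2| < ϵ provided |x + 2| < ϵ/32.
Take δ = min(1, ϵ/32). Then 0 < |x + 2| < δ gives both |x + 2| < 1 and |x + 2| < ϵ/32, so |(-5x^2 + 7x - 1) + 35| < ϵ.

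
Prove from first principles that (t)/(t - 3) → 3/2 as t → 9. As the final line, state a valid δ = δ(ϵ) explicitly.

Let ϵ > 0. We want δ > 0 with 0 < |t − 9| < δ ⇒ |(t)/(t - 3) − (3/2)| < ϵ.
Combining over a common denominator, (t)/(t - 3) − (3/2) = [(t)·6 − 9·(t - 3)] / [6·(t - 3)] = -3(t − 9) / (6(t - 3)).
So |(t)/(t - 3) − (3/2)| = 3|t − 9| / (6·|t − 3|).
Restrict δ ≤ 3. Then |t − 9| < 3 gives |t − 3| = |(t − 9) + 6| ≥ 6 − 3 = 3.
Hence |(t)/(t - 3) − (3/2)| < 3|t − 9|/(6·3) = (1/6)|t − 9|, which is < ϵ once |t − 9| < 6ϵ.
Take δ = min(3, 6ϵ). Then 0 < |t − 9| < δ forces both bounds, so |(t)/(t - 3) − (3/2)| < ϵ.

δ = min(3, 6ϵ)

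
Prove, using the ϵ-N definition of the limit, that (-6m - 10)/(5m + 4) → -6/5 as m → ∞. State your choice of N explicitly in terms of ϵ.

Let ϵ > 0 be given. For m ≥ 1, |(-6m - 10)/(5m + 4) + 6/5| = |-26|/(5(5m + 4)) = 26/(5(5m + 4)).
Since 5m + 4 ≥ 5m for m ≥ 1, this is ≤ 26/(5·5m) = (26/25)/m.
So |(-6m - 10)/(5m + 4) + 6/5| < ϵ whenever m > (26/25)/ϵ.
Take N = (26/25)/ϵ. If m > N then |(-6m - 10)/(5m + 4) + 6/5| ≤ (26/25)/m < ϵ.

N = (26/25)/ϵ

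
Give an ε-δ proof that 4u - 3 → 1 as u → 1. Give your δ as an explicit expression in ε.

Let ε > 0 be given. We need δ > 0 so that 0 < |u − 1| < δ implies |(4u - 3) − 1| < ε.
|(4u - 3) − 1| = |4u - 4| = 4|u − 1|.
So 4|u − 1| < ε exactly when |u − 1| < ε/4.
Take δ = ε/4. If 0 < |u − 1| < δ then |(4u - 3) − 1| = 4|u − 1| < 4·(ε/4) = ε.

δ = ε/4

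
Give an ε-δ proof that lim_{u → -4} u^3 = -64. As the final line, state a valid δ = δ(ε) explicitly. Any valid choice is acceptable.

δ = min(2, ε/76)

Fix ε > 0. We seek δ > 0 with 0 < |u + 4| < δ ⇒ |u^3 + 64| < ε.
Factor: u^3 + 64 = (u + 4)(u^2 - 4u + 16), so |u^3 + 64| = |u + 4|·|u^2 - 4u + 16|.
Impose δ ≤ 2 so that |u| < 6; then |u^2 - 4u + 16| ≤ 76.
Hence |u^3 + 64| ≤ 76|u + 4|, which is < ε once |u + 4| < ε/76.
Take δ = min(2, ε/76). If 0 < |u + 4| < δ then both bounds hold and |u^3 + 64| ≤ 76|u + 4| < 76·(ε/76) = ε.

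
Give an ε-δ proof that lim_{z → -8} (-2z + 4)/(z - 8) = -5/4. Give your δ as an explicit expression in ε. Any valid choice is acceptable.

δ = min(8, (32/3)ε)

Fix ε > 0. We want δ > 0 with 0 < |z + 8| < δ ⇒ |(-2z + 4)/(z - 8) + 5/4| < ε.
Combining over a common denominator, (-2z + 4)/(z - 8) + 5/4 = [(-2z + 4)·(-16) − 20·(z - 8)] / [(-16)·(z - 8)] = 12(z + 8) / ((-16)(z - 8)).
So |(-2z + 4)/(z - 8) + 5/4| = 12|z + 8| / (16·|z − 8|).
Restrict δ ≤ 8. Then |z + 8| < 8 gives |z − 8| = |(z + 8) + (-16)| ≥ 16 − 8 = 8.
Hence |(-2z + 4)/(z - 8) + 5/4| < 12|z + 8|/(16·8) = (3/32)|z + 8|, which is < ε once |z + 8| < (32/3)ε.
Take δ = min(8, (32/3)ε). Then 0 < |z + 8| < δ forces both bounds, so |(-2z + 4)/(z - 8) + 5/4| < ε.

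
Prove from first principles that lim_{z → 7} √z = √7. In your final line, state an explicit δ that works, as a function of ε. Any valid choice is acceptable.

δ = min(7, √7·ε)

Let ε > 0. We want δ > 0 such that 0 < |z − 7| < δ implies |√z − √7| < ε.
Multiplying by the conjugate, |√z − √7| = |z − 7|/(√z + √7).
Restrict δ ≤ 7 so that |z − 7| < 7 forces z > 0, and then √z + √7 > √7.
Hence |√z − √7| < |z − 7|/√7, which is < ε once |z − 7| < √7·ε.
Take δ = min(7, √7·ε). If 0 < |z − 7| < δ then z > 0 and |√z − √7| < |z − 7|/√7 < ε.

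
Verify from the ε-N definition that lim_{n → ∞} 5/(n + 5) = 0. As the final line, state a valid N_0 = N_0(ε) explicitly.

Suppose ε > 0. For n ≥ 1, |5/(n + 5) − 0| = 5/(n + 5) ≤ 5/n.
We need 5/n < ε, i.e. n > 5/ε.
Take N_0 = 5/ε. If n > N_0 then |5/(n + 5)| ≤ 5/n < ε.

N_0 = 5/ε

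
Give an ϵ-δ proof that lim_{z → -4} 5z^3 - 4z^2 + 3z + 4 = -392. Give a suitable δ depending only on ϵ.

δ = min(2, ϵ/423)

Suppose ϵ > 0. We want δ > 0 such that 0 < |z + 4| < δ implies |(5z^3 - 4z^2 + 3z + 4) + 392| < ϵ.
(5z^3 - 4z^2 + 3z + 4) + 392 = 5z^3 - 4z^2 + 3z + 396 = (z + 4)(5z^2 - 24z + 99).
So |(5z^3 - 4z^2 + 3z + 4) + 392| = |z + 4|·|5z^2 - 24z + 99|.
Require δ ≤ 2. Then |z + 4| < 2 gives |z| < 6, and by the triangle inequality |5z^2 - 24z + 99| ≤ 5·6^2 + 24·6 + 99 = 423.
Hence |(5z^3 - 4z^2 + 3z + 4) + 392| ≤ 423|z + 4| < ϵ provided |z + 4| < ϵ/423.
Choosing δ = min(2, ϵ/423) ensures both conditions, hence |(5z^3 - 4z^2 + 3z + 4) + 392| < ϵ.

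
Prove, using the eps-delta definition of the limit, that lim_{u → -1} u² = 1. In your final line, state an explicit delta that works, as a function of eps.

Let eps > 0 be given. We seek delta > 0 with 0 < |u + 1| < delta ⇒ |u² − 1| < eps.
Factor: u² − 1 = (u + 1)(u - 1), so |u² − 1| = |u + 1|·|u - 1|.
Impose delta ≤ 1 so that |u| < 2; then |u - 1| ≤ 3.
Hence |u² − 1| ≤ 3|u + 1|, which is < eps once |u + 1| < eps/3.
Take delta = min(1, eps/3). If 0 < |u + 1| < delta then both bounds hold and |u² − 1| ≤ 3|u + 1| < 3·(eps/3) = eps.

delta = min(1, eps/3)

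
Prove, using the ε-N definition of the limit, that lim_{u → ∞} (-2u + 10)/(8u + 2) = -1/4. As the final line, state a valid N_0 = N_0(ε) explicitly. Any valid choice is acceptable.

N_0 = (21/16)/ε

Let ε > 0. We seek N_0 > 0 such that u > N_0 implies |(-2u + 10)/(8u + 2) + 1/4| < ε.
(-2u + 10)/(8u + 2) + 1/4 = (8(-2u + 10) − (-2)(8u + 2)) / (8(8u + 2)) = 84/(8(8u + 2)).
For u > 0 we have 8u + 2 > 8u, so |(-2u + 10)/(8u + 2) + 1/4| = 84/(8(8u + 2)) < 84/(8·8u) = (21/16)/u.
Thus |(-2u + 10)/(8u + 2) + 1/4| < ε whenever u > (21/16)/ε.
Take N_0 = (21/16)/ε. If u > N_0 then |(-2u + 10)/(8u + 2) + 1/4| < (21/16)/u < ε.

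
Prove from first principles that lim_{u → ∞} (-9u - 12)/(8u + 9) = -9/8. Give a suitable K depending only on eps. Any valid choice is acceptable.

Let eps > 0. We seek K > 0 such that u > K implies |(-9u - 12)/(8u + 9) + 9/8| < eps.
(-9u - 12)/(8u + 9) + 9/8 = (8(-9u - 12) − (-9)(8u + 9)) / (8(8u + 9)) = -15/(8(8u + 9)).
For u > 0 we have 8u + 9 > 8u, so |(-9u - 12)/(8u + 9) + 9/8| = 15/(8(8u + 9)) < 15/(8·8u) = (15/64)/u.
Thus |(-9u - 12)/(8u + 9) + 9/8| < eps whenever u > (15/64)/eps.
Take K = (15/64)/eps. If u > K then |(-9u - 12)/(8u + 9) + 9/8| < (15/64)/u < eps.

K = (15/64)/eps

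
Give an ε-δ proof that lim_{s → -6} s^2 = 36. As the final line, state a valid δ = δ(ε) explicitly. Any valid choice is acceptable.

δ = min(1, ε/13)

Fix ε > 0. We seek δ > 0 with 0 < |s + 6| < δ ⇒ |s^2 − 36| < ε.
Factor: s^2 − 36 = (s + 6)(s - 6), so |s^2 − 36| = |s + 6|·|s - 6|.
Impose δ ≤ 1 so that |s| < 7; then |s - 6| ≤ 13.
Hence |s^2 − 36| ≤ 13|s + 6|, which is < ε once |s + 6| < ε/13.
Take δ = min(1, ε/13). If 0 < |s + 6| < δ then both bounds hold and |s^2 − 36| ≤ 13|s + 6| < 13·(ε/13) = ε.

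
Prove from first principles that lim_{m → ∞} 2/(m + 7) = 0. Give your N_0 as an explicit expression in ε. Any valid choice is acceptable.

Let ε > 0. For m ≥ 1, |2/(m + 7) − 0| = 2/(m + 7) ≤ 2/m.
We need 2/m < ε, i.e. m > 2/ε.
Take N_0 = 2/ε. If m > N_0 then |2/(m + 7)| ≤ 2/m < ε.

N_0 = 2/ε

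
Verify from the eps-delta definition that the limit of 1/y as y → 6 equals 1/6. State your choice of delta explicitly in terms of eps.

delta = min(3, 18eps)

Let eps > 0. We seek delta > 0 such that 0 < |y − 6| < delta implies |1/y − (1/6)| < eps.
|1/y − (1/6)| = |6 − y|/(6·|y|) = |y − 6|/(6|y|).
Require delta ≤ 3 so that |y| > 6 − 3 = 3, hence 6|y| > 18.
Then |1/y − (1/6)| < |y − 6|/18, which is < eps when |y − 6| < 18eps.
Take delta = min(3, 18eps). Then 0 < |y − 6| < delta gives both |y − 6| < 3 and |y − 6| < 18eps, so |1/y − (1/6)| < eps.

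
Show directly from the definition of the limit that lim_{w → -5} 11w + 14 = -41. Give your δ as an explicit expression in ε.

Let ε > 0. We need δ > 0 so that 0 < |w + 5| < δ implies |(11w + 14) + 41| < ε.
Since (11w + 14) + 41 = 11(w + 5), we have |(11w + 14) + 41| = 11|w + 5|.
Thus it suffices that |w + 5| < ε/11.
Take δ = ε/11. If 0 < |w + 5| < δ then |(11w + 14) + 41| = 11|w + 5| < 11·(ε/11) = ε.

δ = ε/11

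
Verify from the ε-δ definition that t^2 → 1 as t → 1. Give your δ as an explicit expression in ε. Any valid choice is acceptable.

Suppose ε > 0. We seek δ > 0 with 0 < |t − 1| < δ ⇒ |t^2 − 1| < ε.
Factor: t^2 − 1 = (t − 1)(t + 1), so |t^2 − 1| = |t − 1|·|t + 1|.
Restrict δ ≤ 2. Then |t − 1| < 2 gives |t| < 3, so by the triangle inequality |t + 1| ≤ 3 + 1 = 4.
Hence |t^2 − 1| ≤ 4|t − 1|, which is < ε once |t − 1| < ε/4.
Take δ = min(2, ε/4). If 0 < |t − 1| < δ then both bounds hold and |t^2 − 1| ≤ 4|t − 1| < 4·(ε/4) = ε.

δ = min(2, ε/4)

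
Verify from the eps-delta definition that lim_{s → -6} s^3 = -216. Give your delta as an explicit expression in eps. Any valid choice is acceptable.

delta = min(1, eps/127)

Let eps > 0. We seek delta > 0 with 0 < |s + 6| < delta ⇒ |s^3 + 216| < eps.
Factor: s^3 + 216 = (s + 6)(s^2 - 6s + 36), so |s^3 + 216| = |s + 6|·|s^2 - 6s + 36|.
Restrict delta ≤ 1. Then |s + 6| < 1 gives |s| < 7, so by the triangle inequality |s^2 - 6s + 36| ≤ 7^2 + 6·7 + 36 = 127.
Hence |s^3 + 216| ≤ 127|s + 6|, which is < eps once |s + 6| < eps/127.
Take delta = min(1, eps/127). If 0 < |s + 6| < delta then both bounds hold and |s^3 + 216| ≤ 127|s + 6| < 127·(eps/127) = eps.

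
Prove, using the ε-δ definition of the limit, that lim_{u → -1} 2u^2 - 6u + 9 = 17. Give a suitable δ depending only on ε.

Suppose ε > 0. We want δ > 0 such that 0 < |u + 1| < δ implies |(2u^2 - 6u + 9) − 17| < ε.
(2u^2 - 6u + 9) − 17 = 2u^2 - 6u - 8 = (u + 1)(2u - 8).
So |(2u^2 - 6u + 9) − 17| = |u + 1|·|2u - 8|.
Assume first that |u + 1| < 1, so |u| < 2. Then |2u - 8| ≤ 2·2 + 8 = 12.
Hence |(2u^2 - 6u + 9) − 17| ≤ 12|u + 1| < ε provided |u + 1| < ε/12.
Choosing δ = min(1, ε/12) ensures both conditions, hence |(2u^2 - 6u + 9) − 17| < ε.

δ = min(1, ε/12)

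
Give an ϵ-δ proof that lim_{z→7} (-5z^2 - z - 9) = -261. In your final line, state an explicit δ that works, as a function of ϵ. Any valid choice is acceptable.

δ = min(2, ϵ/81)

Fix ϵ > 0. We want δ > 0 such that 0 < |z − 7| < δ implies |(-5z^2 - z - 9) + 261| < ϵ.
(-5z^2 - z - 9) + 261 = -5z^2 - z + 252 = (z − 7)(-5z - 36).
So |(-5z^2 - z - 9) + 261| = |z − 7|·|-5z - 36|.
Require δ ≤ 2. Then |z − 7| < 2 gives |z| < 9, and by the triangle inequality |-5z - 36| ≤ 5·9 + 36 = 81.
Hence |(-5z^2 - z - 9) + 261| ≤ 81|z − 7| < ϵ provided |z − 7| < ϵ/81.
Take δ = min(2, ϵ/81). Then 0 < |z − 7| < δ gives both |z − 7| < 2 and |z − 7| < ϵ/81, so |(-5z^2 - z - 9) + 261| < ϵ.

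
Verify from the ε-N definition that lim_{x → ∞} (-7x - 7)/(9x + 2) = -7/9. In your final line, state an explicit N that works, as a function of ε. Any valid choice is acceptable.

N = (49/81)/ε

Suppose ε > 0. We seek N > 0 such that x > N implies |(-7x - 7)/(9x + 2) + 7/9| < ε.
(-7x - 7)/(9x + 2) + 7/9 = (9(-7x - 7) − (-7)(9x + 2)) / (9(9x + 2)) = -49/(9(9x + 2)).
For x > 0 we have 9x + 2 > 9x, so |(-7x - 7)/(9x + 2) + 7/9| = 49/(9(9x + 2)) < 49/(9·9x) = (49/81)/x.
Thus |(-7x - 7)/(9x + 2) + 7/9| < ε whenever x > (49/81)/ε.
Take N = (49/81)/ε. If x > N then |(-7x - 7)/(9x + 2) + 7/9| < (49/81)/x < ε.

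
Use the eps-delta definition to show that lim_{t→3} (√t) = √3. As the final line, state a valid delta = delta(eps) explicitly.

Suppose eps > 0. We want delta > 0 such that 0 < |t − 3| < delta implies |√t − √3| < eps.
Multiplying by the conjugate, |√t − √3| = |t − 3|/(√t + √3).
Restrict delta ≤ 3 so that |t − 3| < 3 forces t > 0, and then √t + √3 > √3.
Hence |√t − √3| < |t − 3|/√3, which is < eps once |t − 3| < √3·eps.
Take delta = min(3, √3·eps). If 0 < |t − 3| < delta then t > 0 and |√t − √3| < |t − 3|/√3 < eps.

delta = min(3, √3·eps)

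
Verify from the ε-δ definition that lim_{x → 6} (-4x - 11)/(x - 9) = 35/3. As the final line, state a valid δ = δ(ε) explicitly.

δ = min(3/2, (9/94)ε)

Let ε > 0. We want δ > 0 with 0 < |x − 6| < δ ⇒ |(-4x - 11)/(x - 9) − (35/3)| < ε.
Combining over a common denominator, (-4x - 11)/(x - 9) − (35/3) = [(-4x - 11)·(-3) − (-35)·(x - 9)] / [(-3)·(x - 9)] = 47(x − 6) / ((-3)(x - 9)).
So |(-4x - 11)/(x - 9) − (35/3)| = 47|x − 6| / (3·|x − 9|).
Restrict δ ≤ 3/2. Then |x − 6| < 3/2 gives |x − 9| = |(x − 6) + (-3)| ≥ 3 − 3/2 = 3/2.
Hence |(-4x - 11)/(x - 9) − (35/3)| < 47|x − 6|/(3·(3/2)) = (94/9)|x − 6|, which is < ε once |x − 6| < (9/94)ε.
Take δ = min(3/2, (9/94)ε). Then 0 < |x − 6| < δ forces both bounds, so |(-4x - 11)/(x - 9) − (35/3)| < ε.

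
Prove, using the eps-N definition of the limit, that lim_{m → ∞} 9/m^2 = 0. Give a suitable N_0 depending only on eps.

N_0 = (9/eps)^{1/2}

Let eps > 0 be given. For m ≥ 1, |9/m^2 − 0| = 9/m^2.
9/m^2 < eps ⇔ m^2 > 9/eps ⇔ m > (9/eps)^{1/2}.
Take N_0 = (9/eps)^{1/2}. Then m > N_0 implies 9/m^2 < eps.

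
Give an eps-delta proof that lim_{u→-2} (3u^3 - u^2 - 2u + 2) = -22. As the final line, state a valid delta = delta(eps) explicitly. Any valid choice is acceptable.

Suppose eps > 0. We want delta > 0 such that 0 < |u + 2| < delta implies |(3u^3 - u^2 - 2u + 2) + 22| < eps.
(3u^3 - u^2 - 2u + 2) + 22 = 3u^3 - u^2 - 2u + 24 = (u + 2)(3u^2 - 7u + 12).
So |(3u^3 - u^2 - 2u + 2) + 22| = |u + 2|·|3u^2 - 7u + 12|.
Require delta ≤ 2. Then |u + 2| < 2 gives |u| < 4, and by the triangle inequality |3u^2 - 7u + 12| ≤ 3·4^2 + 7·4 + 12 = 88.
Hence |(3u^3 - u^2 - 2u + 2) + 22| ≤ 88|u + 2| < eps provided |u + 2| < eps/88.
Choosing delta = min(2, eps/88) ensures both conditions, hence |(3u^3 - u^2 - 2u + 2) + 22| < eps.

delta = min(2, eps/88)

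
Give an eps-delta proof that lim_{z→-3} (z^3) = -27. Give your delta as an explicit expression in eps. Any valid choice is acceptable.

delta = min(1, eps/37)

Fix eps > 0. We seek delta > 0 with 0 < |z + 3| < delta ⇒ |z^3 + 27| < eps.
Factor: z^3 + 27 = (z + 3)(z^2 - 3z + 9), so |z^3 + 27| = |z + 3|·|z^2 - 3z + 9|.
Impose delta ≤ 1 so that |z| < 4; then |z^2 - 3z + 9| ≤ 37.
Hence |z^3 + 27| ≤ 37|z + 3|, which is < eps once |z + 3| < eps/37.
Take delta = min(1, eps/37). If 0 < |z + 3| < delta then both bounds hold and |z^3 + 27| ≤ 37|z + 3| < 37·(eps/37) = eps.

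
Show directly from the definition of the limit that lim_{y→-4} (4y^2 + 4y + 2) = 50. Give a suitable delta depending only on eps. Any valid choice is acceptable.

delta = min(1, eps/32)

Suppose eps > 0. We want delta > 0 such that 0 < |y + 4| < delta implies |(4y^2 + 4y + 2) − 50| < eps.
(4y^2 + 4y + 2) − 50 = 4y^2 + 4y - 48 = (y + 4)(4y - 12).
So |(4y^2 + 4y + 2) − 50| = |y + 4|·|4y - 12|.
Require delta ≤ 1. Then |y + 4| < 1 gives |y| < 5, and by the triangle inequality |4y - 12| ≤ 4·5 + 12 = 32.
Hence |(4y^2 + 4y + 2) − 50| ≤ 32|y + 4| < eps provided |y + 4| < eps/32.
Choosing delta = min(1, eps/32) ensures both conditions, hence |(4y^2 + 4y + 2) − 50| < eps.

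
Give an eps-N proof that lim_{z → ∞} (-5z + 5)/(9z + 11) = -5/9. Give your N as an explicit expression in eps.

Suppose eps > 0. We seek N > 0 such that z > N implies |(-5z + 5)/(9z + 11) + 5/9| < eps.
(-5z + 5)/(9z + 11) + 5/9 = (9(-5z + 5) − (-5)(9z + 11)) / (9(9z + 11)) = 100/(9(9z + 11)).
For z > 0 we have 9z + 11 > 9z, so |(-5z + 5)/(9z + 11) + 5/9| = 100/(9(9z + 11)) < 100/(9·9z) = (100/81)/z.
Thus |(-5z + 5)/(9z + 11) + 5/9| < eps whenever z > (100/81)/eps.
Take N = (100/81)/eps. If z > N then |(-5z + 5)/(9z + 11) + 5/9| < (100/81)/z < eps.

N = (100/81)/eps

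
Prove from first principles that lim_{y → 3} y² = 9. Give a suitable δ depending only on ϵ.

δ = min(1, ϵ/7)

Let ϵ > 0. We seek δ > 0 with 0 < |y − 3| < δ ⇒ |y² − 9| < ϵ.
Factor: y² − 9 = (y − 3)(y + 3), so |y² − 9| = |y − 3|·|y + 3|.
Impose δ ≤ 1 so that |y| < 4; then |y + 3| ≤ 7.
Hence |y² − 9| ≤ 7|y − 3|, which is < ϵ once |y − 3| < ϵ/7.
Take δ = min(1, ϵ/7). If 0 < |y − 3| < δ then both bounds hold and |y² − 9| ≤ 7|y − 3| < 7·(ϵ/7) = ϵ.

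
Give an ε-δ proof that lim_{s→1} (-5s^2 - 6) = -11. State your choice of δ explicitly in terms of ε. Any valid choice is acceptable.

Suppose ε > 0. We want δ > 0 such that 0 < |s − 1| < δ implies |(-5s^2 - 6) + 11| < ε.
(-5s^2 - 6) + 11 = -5s^2 + 5 = (s − 1)(-5s - 5).
So |(-5s^2 - 6) + 11| = |s − 1|·|-5s - 5|.
Require δ ≤ 1. Then |s − 1| < 1 gives |s| < 2, and by the triangle inequality |-5s - 5| ≤ 5·2 + 5 = 15.
Hence |(-5s^2 - 6) + 11| ≤ 15|s − 1| < ε provided |s − 1| < ε/15.
Take δ = min(1, ε/15). Then 0 < |s − 1| < δ gives both |s − 1| < 1 and |s − 1| < ε/15, so |(-5s^2 - 6) + 11| < ε.

δ = min(1, ε/15)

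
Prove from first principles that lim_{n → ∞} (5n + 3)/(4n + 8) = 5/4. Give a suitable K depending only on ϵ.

K = (7/4)/ϵ

Let ϵ > 0 be given. For n ≥ 1, |(5n + 3)/(4n + 8) − (5/4)| = |-28|/(4(4n + 8)) = 28/(4(4n + 8)).
Since 4n + 8 ≥ 4n for n ≥ 1, this is ≤ 28/(4·4n) = (7/4)/n.
So |(5n + 3)/(4n + 8) − (5/4)| < ϵ whenever n > (7/4)/ϵ.
Take K = (7/4)/ϵ. If n > K then |(5n + 3)/(4n + 8) − (5/4)| ≤ (7/4)/n < ϵ.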